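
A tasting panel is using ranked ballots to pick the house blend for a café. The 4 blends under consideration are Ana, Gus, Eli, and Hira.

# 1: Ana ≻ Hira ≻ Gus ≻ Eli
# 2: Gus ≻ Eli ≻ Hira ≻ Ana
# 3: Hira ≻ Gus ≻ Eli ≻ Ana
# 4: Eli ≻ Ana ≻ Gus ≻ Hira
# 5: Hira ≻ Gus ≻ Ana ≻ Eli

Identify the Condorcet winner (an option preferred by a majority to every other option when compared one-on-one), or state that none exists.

Hira

Head-to-head results (5 voters total):
Ana vs Gus: Gus wins 3–2.
Ana vs Eli: Eli wins 3–2.
Ana vs Hira: Hira wins 3–2.
Gus vs Eli: Gus wins 4–1.
Gus vs Hira: Hira wins 3–2.
Eli vs Hira: Hira wins 3–2.
Hira beats each rival — Ana (3–2), Gus (3–2), Eli (3–2) — so Hira is the Condorcet winner.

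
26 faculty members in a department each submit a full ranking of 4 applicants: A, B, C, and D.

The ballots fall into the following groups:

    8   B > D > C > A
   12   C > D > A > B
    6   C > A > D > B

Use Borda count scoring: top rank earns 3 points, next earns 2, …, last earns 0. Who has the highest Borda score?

Borda scores:
  A: 8·0 + 12·1 + 6·2 = 24
  B: 8·3 + 12·0 + 6·0 = 24
  C: 8·1 + 12·3 + 6·3 = 62
  D: 8·2 + 12·2 + 6·1 = 46
C has the highest total.

C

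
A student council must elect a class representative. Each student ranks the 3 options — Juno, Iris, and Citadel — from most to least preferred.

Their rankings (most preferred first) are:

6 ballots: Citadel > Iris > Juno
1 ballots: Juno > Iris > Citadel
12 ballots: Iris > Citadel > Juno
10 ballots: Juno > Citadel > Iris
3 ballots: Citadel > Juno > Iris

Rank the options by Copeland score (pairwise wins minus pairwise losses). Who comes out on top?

Pairwise results:
  Juno vs Iris: Iris wins 18–14.
  Juno vs Citadel: Citadel wins 21–11.
  Iris vs Citadel: Citadel wins 19–13.
Copeland scores (wins − losses):
  Juno: 0 − 2 = -2
  Iris: 1 − 1 = 0
  Citadel: 2 − 0 = 2
Citadel has the best Copeland score.

Citadel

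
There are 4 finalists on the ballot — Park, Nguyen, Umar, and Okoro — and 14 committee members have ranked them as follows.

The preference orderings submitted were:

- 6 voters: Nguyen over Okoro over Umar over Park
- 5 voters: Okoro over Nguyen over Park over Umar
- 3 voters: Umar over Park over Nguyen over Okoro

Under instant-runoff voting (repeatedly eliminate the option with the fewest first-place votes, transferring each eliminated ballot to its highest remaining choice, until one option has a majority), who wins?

Round 1: Nguyen 6, Okoro 5, Umar 3, Park 0. Park has the fewest and is eliminated.
Round 2: Nguyen 6, Okoro 5, Umar 3. Umar has the fewest and is eliminated.
Round 3: Nguyen 9, Okoro 5. Nguyen has a majority.

Nguyen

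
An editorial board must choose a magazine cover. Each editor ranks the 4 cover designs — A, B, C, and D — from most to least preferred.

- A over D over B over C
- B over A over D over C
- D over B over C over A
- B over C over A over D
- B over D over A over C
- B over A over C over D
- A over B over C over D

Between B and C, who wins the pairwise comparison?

Ballots ranking B above C: 7.
Ballots ranking C above B: 0.
B wins the head-to-head, 7–0.

B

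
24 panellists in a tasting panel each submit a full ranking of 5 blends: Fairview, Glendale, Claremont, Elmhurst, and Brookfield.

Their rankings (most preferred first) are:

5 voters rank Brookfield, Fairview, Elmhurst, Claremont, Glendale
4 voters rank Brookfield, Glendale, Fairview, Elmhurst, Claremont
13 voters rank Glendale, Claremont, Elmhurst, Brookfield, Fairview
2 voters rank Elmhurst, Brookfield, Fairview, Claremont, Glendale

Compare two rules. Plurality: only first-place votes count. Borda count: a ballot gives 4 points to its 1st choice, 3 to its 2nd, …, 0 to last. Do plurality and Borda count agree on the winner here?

Plurality first-place counts: Fairview 0, Glendale 13, Claremont 0, Elmhurst 2, Brookfield 9 → Glendale.
Borda totals: Fairview 27, Glendale 64, Claremont 46, Elmhurst 48, Brookfield 55 → Glendale.
The two rules agree on Glendale.

Yes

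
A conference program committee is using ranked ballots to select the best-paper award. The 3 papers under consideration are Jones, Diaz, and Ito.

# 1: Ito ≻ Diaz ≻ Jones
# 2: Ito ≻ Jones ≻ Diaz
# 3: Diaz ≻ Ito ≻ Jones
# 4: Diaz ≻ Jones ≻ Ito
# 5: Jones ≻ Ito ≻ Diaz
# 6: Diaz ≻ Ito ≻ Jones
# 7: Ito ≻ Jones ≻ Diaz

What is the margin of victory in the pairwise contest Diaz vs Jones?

1

Ballots ranking Diaz above Jones: 4.
Ballots ranking Jones above Diaz: 3.
Diaz wins 4–3, a margin of 1.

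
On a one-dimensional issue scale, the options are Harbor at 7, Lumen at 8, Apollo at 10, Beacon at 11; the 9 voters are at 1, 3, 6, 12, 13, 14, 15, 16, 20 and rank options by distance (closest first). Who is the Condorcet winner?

With single-peaked preferences on a line, the Condorcet winner is the candidate closest to the median voter.
The median voter (position 13) is closest to Beacon at 11.
Check: Beacon vs Apollo — voters closer to Beacon: 6 of 9.

Beacon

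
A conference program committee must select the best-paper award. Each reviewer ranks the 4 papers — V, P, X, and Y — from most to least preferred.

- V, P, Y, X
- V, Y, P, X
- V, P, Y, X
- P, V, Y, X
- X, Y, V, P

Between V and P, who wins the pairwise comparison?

V

Ballots ranking V above P: 4.
Ballots ranking P above V: 1.
V wins the head-to-head, 4–1.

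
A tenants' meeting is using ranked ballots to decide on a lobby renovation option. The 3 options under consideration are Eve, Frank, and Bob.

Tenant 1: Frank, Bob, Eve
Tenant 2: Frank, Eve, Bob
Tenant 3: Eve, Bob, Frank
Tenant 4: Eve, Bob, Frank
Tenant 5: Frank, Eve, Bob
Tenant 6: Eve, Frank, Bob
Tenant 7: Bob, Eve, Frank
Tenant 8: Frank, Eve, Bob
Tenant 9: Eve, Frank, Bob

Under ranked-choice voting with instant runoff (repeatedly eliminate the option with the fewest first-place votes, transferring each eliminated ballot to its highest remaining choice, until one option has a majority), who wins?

Round 1: Eve 4, Frank 4, Bob 1. Bob has the fewest and is eliminated.
Round 2: Eve 5, Frank 4. Eve has a majority.

Eve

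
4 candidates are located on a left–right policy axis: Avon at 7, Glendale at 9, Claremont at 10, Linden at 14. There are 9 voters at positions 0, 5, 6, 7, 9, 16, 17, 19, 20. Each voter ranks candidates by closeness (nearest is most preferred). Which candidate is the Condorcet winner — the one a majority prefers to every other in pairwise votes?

Glendale

With single-peaked preferences on a line, the Condorcet winner is the candidate closest to the median voter.
The median voter (position 9) is closest to Glendale at 9.
Check: Glendale vs Linden — voters closer to Glendale: 5 of 9.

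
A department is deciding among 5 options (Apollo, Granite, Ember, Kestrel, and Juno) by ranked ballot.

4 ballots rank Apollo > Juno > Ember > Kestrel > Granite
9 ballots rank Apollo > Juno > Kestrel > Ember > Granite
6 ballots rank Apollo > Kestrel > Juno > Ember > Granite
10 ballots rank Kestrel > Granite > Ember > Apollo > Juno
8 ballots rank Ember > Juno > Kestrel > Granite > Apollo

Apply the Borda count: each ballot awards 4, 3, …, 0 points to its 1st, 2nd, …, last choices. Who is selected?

Borda scores:
  Apollo: 4·4 + 9·4 + 6·4 + 10·1 + 8·0 = 86
  Granite: 4·0 + 9·0 + 6·0 + 10·3 + 8·1 = 38
  Ember: 4·2 + 9·1 + 6·1 + 10·2 + 8·4 = 75
  Kestrel: 4·1 + 9·2 + 6·3 + 10·4 + 8·2 = 96
  Juno: 4·3 + 9·3 + 6·2 + 10·0 + 8·3 = 75
Kestrel has the highest total.

Kestrel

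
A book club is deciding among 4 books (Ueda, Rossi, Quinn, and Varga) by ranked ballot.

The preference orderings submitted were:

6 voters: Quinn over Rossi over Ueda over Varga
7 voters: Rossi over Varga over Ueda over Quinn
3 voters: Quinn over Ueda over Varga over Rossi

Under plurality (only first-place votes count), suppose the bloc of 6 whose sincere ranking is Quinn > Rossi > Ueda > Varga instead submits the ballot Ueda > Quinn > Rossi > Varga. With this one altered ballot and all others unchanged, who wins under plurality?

Rossi

First-place totals with the altered ballot: Ueda 6, Rossi 7, Quinn 3, Varga 0.
The switch changes the winner from Quinn to Rossi.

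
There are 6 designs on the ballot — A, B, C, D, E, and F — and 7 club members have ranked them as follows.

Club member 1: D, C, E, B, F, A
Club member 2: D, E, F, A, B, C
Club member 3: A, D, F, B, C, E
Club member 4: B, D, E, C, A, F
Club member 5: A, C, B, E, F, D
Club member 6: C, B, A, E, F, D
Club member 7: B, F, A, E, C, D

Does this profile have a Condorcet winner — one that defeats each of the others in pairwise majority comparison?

Yes

Head-to-head results (7 voters total):
A vs B: B wins 4–3.
A vs C: A wins 4–3.
A vs D: A wins 4–3.
A vs E: A wins 4–3.
A vs F: A wins 4–3.
B vs C: B wins 4–3.
B vs D: B wins 4–3.
B vs E: B wins 5–2.
B vs F: B wins 5–2.
C vs D: D wins 4–3.
C vs E: C wins 4–3.
C vs F: C wins 4–3.
D vs E: D wins 4–3.
D vs F: D wins 4–3.
E vs F: E wins 5–2.
B beats each rival — A (4–3), C (4–3), D (4–3), E (5–2), F (5–2) — so B is the Condorcet winner.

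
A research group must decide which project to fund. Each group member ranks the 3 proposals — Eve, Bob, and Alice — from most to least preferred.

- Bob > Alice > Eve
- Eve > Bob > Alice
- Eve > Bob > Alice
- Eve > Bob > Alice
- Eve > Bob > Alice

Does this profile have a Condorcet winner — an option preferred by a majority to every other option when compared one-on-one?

Yes

Head-to-head results (5 voters total):
Eve vs Bob: Eve wins 4–1.
Eve vs Alice: Eve wins 4–1.
Bob vs Alice: Bob wins 5–0.
Eve beats each rival — Bob (4–1), Alice (4–1) — so Eve is the Condorcet winner.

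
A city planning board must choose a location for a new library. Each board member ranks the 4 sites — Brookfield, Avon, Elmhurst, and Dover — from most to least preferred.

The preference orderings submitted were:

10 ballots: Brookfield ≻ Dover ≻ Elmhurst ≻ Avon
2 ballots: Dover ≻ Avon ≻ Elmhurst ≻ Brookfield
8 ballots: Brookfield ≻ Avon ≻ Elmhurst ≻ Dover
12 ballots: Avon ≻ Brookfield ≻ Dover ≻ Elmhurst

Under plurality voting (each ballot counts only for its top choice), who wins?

Brookfield

First-place vote totals:
  Brookfield: 18
  Avon: 12
  Elmhurst: 0
  Dover: 2
Brookfield has the most first-place votes.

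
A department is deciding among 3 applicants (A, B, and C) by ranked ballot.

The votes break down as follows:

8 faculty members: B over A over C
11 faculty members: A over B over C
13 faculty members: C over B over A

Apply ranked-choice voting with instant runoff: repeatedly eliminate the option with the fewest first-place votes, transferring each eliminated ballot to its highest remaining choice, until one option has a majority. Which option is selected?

A

Round 1: C 13, A 11, B 8. B has the fewest and is eliminated.
Round 2: A 19, C 13. A has a majority.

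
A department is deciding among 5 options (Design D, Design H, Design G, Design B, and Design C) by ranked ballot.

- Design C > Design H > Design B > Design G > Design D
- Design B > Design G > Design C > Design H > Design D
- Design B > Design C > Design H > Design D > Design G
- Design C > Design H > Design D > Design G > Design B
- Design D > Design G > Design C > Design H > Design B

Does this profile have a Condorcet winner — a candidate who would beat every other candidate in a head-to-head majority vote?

Head-to-head results (5 voters total):
Design D vs Design H: Design H wins 4–1.
Design D vs Design G: Design D wins 3–2.
Design D vs Design B: Design B wins 3–2.
Design D vs Design C: Design C wins 4–1.
Design H vs Design G: Design H wins 3–2.
Design H vs Design B: Design H wins 3–2.
Design H vs Design C: Design C wins 5–0.
Design G vs Design B: Design B wins 3–2.
Design G vs Design C: Design C wins 3–2.
Design B vs Design C: Design C wins 3–2.
Design C beats each rival — Design D (4–1), Design H (5–0), Design G (3–2), Design B (3–2) — so Design C is the Condorcet winner.

Yes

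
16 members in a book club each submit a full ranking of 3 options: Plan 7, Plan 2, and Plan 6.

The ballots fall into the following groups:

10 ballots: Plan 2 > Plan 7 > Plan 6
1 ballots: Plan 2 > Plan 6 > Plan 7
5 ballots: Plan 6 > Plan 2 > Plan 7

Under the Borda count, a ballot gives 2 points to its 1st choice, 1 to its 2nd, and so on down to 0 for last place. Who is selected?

Borda scores:
  Plan 7: 10·1 + 0 + 5·0 = 10
  Plan 2: 10·2 + 2 + 5·1 = 27
  Plan 6: 10·0 + 1 + 5·2 = 11
Plan 2 has the highest total.

Plan 2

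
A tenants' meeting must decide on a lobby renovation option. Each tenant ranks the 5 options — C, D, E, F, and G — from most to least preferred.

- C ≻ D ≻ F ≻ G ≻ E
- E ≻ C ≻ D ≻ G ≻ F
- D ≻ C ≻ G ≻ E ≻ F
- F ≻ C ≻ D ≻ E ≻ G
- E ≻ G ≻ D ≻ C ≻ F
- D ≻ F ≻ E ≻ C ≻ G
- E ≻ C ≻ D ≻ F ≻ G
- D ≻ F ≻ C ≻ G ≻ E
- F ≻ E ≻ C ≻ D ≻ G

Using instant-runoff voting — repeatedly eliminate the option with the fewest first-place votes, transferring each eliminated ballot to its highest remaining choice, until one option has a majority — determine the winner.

Round 1: D 3, E 3, F 2, C 1, G 0. G has the fewest and is eliminated.
Round 2: D 3, E 3, F 2, C 1. C has the fewest and is eliminated.
Round 3: D 4, E 3, F 2. F has the fewest and is eliminated.
Round 4: D 5, E 4. D has a majority.

D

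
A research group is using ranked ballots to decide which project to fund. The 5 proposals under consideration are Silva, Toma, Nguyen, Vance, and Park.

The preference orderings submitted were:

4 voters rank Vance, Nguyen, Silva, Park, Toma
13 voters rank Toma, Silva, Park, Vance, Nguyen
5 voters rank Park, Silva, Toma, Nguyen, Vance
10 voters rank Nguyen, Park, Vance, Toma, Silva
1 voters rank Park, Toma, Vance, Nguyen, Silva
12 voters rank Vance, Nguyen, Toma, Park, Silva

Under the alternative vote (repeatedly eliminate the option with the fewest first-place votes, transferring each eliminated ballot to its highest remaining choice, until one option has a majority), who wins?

Vance

Round 1: Vance 16, Toma 13, Nguyen 10, Park 6, Silva 0. Silva has the fewest and is eliminated.
Round 2: Vance 16, Toma 13, Nguyen 10, Park 6. Park has the fewest and is eliminated.
Round 3: Toma 19, Vance 16, Nguyen 10. Nguyen has the fewest and is eliminated.
Round 4: Vance 26, Toma 19. Vance has a majority.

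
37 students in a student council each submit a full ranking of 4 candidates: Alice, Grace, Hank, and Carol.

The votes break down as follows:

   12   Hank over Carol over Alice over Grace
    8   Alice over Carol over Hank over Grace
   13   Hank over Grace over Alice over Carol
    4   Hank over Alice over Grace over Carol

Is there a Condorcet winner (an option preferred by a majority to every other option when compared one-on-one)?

Yes

Head-to-head results (37 voters total):
Alice vs Grace: Alice wins 24–13.
Alice vs Hank: Hank wins 29–8.
Alice vs Carol: Alice wins 25–12.
Grace vs Hank: Hank wins 37–0.
Grace vs Carol: Carol wins 20–17.
Hank vs Carol: Hank wins 29–8.
Hank beats each rival — Alice (29–8), Grace (37–0), Carol (29–8) — so Hank is the Condorcet winner.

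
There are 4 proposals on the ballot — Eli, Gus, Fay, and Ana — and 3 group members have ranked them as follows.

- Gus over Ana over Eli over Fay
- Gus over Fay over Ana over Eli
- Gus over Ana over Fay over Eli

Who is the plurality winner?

First-place vote totals:
  Eli: 0
  Gus: 3
  Fay: 0
  Ana: 0
Gus has the most first-place votes.

Gus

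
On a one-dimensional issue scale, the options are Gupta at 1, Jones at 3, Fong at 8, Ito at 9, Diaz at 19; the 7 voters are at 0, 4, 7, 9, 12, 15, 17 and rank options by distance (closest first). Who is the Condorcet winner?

Ito

With single-peaked preferences on a line, the Condorcet winner is the candidate closest to the median voter.
The median voter (position 9) is closest to Ito at 9.
Check: Ito vs Jones — voters closer to Ito: 5 of 7.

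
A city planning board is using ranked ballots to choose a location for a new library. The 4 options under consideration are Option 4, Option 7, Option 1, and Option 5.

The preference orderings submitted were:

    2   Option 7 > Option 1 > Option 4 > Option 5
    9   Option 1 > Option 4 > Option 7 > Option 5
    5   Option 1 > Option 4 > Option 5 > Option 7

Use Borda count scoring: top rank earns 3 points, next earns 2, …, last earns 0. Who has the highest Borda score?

Borda scores:
  Option 4: 2·1 + 9·2 + 5·2 = 30
  Option 7: 2·3 + 9·1 + 5·0 = 15
  Option 1: 2·2 + 9·3 + 5·3 = 46
  Option 5: 2·0 + 9·0 + 5·1 = 5
Option 1 has the highest total.

Option 1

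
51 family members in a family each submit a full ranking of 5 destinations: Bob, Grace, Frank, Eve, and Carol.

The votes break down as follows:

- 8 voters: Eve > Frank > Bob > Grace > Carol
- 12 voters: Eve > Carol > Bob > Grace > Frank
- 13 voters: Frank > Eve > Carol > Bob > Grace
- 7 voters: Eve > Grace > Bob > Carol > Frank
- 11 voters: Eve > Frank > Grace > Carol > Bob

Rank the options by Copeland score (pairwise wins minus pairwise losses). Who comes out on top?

Pairwise results:
  Bob vs Grace: Bob wins 33–18.
  Bob vs Frank: Frank wins 32–19.
  Bob vs Eve: Eve wins 51–0.
  Bob vs Carol: Carol wins 36–15.
  Grace vs Frank: Frank wins 32–19.
  Grace vs Eve: Eve wins 51–0.
  Grace vs Carol: Grace wins 26–25.
  Frank vs Eve: Eve wins 38–13.
  Frank vs Carol: Frank wins 32–19.
  Eve vs Carol: Eve wins 51–0.
Copeland scores (wins − losses):
  Bob: 1 − 3 = -2
  Grace: 1 − 3 = -2
  Frank: 3 − 1 = 2
  Eve: 4 − 0 = 4
  Carol: 1 − 3 = -2
Eve has the best Copeland score.

Eve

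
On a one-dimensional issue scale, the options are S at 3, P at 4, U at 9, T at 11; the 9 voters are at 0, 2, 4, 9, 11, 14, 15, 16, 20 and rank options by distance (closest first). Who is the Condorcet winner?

With single-peaked preferences on a line, the Condorcet winner is the candidate closest to the median voter.
The median voter (position 11) is closest to T at 11.
Check: T vs S — voters closer to T: 6 of 9.

T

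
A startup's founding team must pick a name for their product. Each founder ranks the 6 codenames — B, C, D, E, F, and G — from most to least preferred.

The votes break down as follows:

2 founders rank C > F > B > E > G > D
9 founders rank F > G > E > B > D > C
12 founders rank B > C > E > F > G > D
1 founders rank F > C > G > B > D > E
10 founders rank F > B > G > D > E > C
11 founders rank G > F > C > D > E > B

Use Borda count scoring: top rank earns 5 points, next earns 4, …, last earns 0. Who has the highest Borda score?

Borda scores:
  B: 2·3 + 9·2 + 12·5 + 2 + 10·4 + 11·0 = 126
  C: 2·5 + 9·0 + 12·4 + 4 + 10·0 + 11·3 = 95
  D: 2·0 + 9·1 + 12·0 + 1 + 10·2 + 11·2 = 52
  E: 2·2 + 9·3 + 12·3 + 0 + 10·1 + 11·1 = 88
  F: 2·4 + 9·5 + 12·2 + 5 + 10·5 + 11·4 = 176
  G: 2·1 + 9·4 + 12·1 + 3 + 10·3 + 11·5 = 138
F has the highest total.

F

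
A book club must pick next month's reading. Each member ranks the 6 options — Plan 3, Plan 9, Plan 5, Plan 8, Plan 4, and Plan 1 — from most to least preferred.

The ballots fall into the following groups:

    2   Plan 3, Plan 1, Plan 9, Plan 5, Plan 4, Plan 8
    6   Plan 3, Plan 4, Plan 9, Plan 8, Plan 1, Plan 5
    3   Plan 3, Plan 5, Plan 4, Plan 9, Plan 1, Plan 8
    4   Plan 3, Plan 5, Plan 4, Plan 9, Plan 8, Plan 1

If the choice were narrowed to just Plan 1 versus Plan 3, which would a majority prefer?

Plan 3

Ballots ranking Plan 1 above Plan 3: 0.
Ballots ranking Plan 3 above Plan 1: 2+6+3+4 = 15.
Plan 3 wins the head-to-head, 15–0.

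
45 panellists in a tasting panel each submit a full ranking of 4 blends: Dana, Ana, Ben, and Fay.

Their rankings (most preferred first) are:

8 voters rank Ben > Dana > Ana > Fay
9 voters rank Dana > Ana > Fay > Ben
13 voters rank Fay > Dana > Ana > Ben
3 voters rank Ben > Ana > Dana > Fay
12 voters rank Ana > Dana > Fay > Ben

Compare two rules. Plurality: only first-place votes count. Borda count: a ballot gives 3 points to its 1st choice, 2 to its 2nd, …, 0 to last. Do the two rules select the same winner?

No

Plurality first-place counts: Dana 9, Ana 12, Ben 11, Fay 13 → Fay.
Borda totals: Dana 96, Ana 81, Ben 33, Fay 60 → Dana.
The two rules disagree: plurality picks Fay, Borda picks Dana.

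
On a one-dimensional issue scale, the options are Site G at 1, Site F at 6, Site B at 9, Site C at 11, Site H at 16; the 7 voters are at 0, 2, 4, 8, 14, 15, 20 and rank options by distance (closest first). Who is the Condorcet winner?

With single-peaked preferences on a line, the Condorcet winner is the candidate closest to the median voter.
The median voter (position 8) is closest to Site B at 9.
Check: Site B vs Site G — voters closer to Site B: 4 of 7.

Site B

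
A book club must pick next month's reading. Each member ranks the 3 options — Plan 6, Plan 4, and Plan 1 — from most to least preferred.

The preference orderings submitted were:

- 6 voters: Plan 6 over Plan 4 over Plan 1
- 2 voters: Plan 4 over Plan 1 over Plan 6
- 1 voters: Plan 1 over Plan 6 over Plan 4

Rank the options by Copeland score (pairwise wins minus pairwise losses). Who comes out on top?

Plan 6

Pairwise results:
  Plan 6 vs Plan 4: Plan 6 wins 7–2.
  Plan 6 vs Plan 1: Plan 6 wins 6–3.
  Plan 4 vs Plan 1: Plan 4 wins 8–1.
Copeland scores (wins − losses):
  Plan 6: 2 − 0 = 2
  Plan 4: 1 − 1 = 0
  Plan 1: 0 − 2 = -2
Plan 6 has the best Copeland score.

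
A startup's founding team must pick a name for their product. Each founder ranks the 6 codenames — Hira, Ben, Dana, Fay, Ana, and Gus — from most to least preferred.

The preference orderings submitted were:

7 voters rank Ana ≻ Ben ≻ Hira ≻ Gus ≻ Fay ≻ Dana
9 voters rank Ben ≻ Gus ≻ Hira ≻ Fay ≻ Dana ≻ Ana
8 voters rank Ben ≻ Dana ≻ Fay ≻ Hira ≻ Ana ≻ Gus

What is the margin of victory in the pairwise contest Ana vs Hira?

10

Ballots ranking Ana above Hira: 7.
Ballots ranking Hira above Ana: 9+8 = 17.
Hira wins 17–7, a margin of 10.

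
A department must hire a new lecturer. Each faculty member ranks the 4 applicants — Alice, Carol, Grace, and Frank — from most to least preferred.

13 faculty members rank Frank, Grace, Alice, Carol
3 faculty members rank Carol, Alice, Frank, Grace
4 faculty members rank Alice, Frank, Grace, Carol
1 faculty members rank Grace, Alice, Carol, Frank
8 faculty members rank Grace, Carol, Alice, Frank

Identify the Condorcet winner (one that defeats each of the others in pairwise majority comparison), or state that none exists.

Head-to-head results (29 voters total):
Alice vs Carol: Alice wins 18–11.
Alice vs Grace: Grace wins 22–7.
Alice vs Frank: Alice wins 16–13.
Carol vs Grace: Grace wins 26–3.
Carol vs Frank: Frank wins 17–12.
Grace vs Frank: Frank wins 20–9.
No candidate beats all others: Alice beats Frank beats Grace beats Alice, a majority cycle.

None — there is no Condorcet winner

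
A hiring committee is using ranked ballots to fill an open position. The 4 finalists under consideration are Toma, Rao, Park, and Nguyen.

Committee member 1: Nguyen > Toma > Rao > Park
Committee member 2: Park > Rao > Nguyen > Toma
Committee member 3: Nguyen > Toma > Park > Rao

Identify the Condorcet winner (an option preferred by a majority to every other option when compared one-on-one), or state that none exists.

Nguyen

Head-to-head results (3 voters total):
Toma vs Rao: Toma wins 2–1.
Toma vs Park: Toma wins 2–1.
Toma vs Nguyen: Nguyen wins 3–0.
Rao vs Park: Park wins 2–1.
Rao vs Nguyen: Nguyen wins 2–1.
Park vs Nguyen: Nguyen wins 2–1.
Nguyen beats each rival — Toma (3–0), Rao (2–1), Park (2–1) — so Nguyen is the Condorcet winner.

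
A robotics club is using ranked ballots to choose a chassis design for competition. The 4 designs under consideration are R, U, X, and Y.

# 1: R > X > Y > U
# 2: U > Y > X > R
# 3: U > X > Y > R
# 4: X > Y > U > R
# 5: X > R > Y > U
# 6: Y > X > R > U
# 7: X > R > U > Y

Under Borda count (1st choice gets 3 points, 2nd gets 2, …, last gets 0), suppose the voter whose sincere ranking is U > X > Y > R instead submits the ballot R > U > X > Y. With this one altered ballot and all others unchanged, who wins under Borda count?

Borda totals with the altered ballot: R 11, U 7, X 15, Y 9.
The winner is unchanged: still X.

X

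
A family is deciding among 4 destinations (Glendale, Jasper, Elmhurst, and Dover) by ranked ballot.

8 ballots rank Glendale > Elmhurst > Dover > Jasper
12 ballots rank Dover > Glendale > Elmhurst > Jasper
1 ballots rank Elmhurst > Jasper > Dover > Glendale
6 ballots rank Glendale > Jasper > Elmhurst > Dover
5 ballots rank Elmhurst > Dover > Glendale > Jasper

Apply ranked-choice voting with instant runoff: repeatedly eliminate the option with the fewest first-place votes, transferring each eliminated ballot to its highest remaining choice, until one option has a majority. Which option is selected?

Round 1: Glendale 14, Dover 12, Elmhurst 6, Jasper 0. Jasper has the fewest and is eliminated.
Round 2: Glendale 14, Dover 12, Elmhurst 6. Elmhurst has the fewest and is eliminated.
Round 3: Dover 18, Glendale 14. Dover has a majority.

Dover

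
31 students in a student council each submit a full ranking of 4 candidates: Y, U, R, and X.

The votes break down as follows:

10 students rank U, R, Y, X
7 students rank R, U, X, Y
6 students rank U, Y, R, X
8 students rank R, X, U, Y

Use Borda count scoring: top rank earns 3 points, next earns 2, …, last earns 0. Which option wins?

Borda scores:
  Y: 10·1 + 7·0 + 6·2 + 8·0 = 22
  U: 10·3 + 7·2 + 6·3 + 8·1 = 70
  R: 10·2 + 7·3 + 6·1 + 8·3 = 71
  X: 10·0 + 7·1 + 6·0 + 8·2 = 23
R has the highest total.

R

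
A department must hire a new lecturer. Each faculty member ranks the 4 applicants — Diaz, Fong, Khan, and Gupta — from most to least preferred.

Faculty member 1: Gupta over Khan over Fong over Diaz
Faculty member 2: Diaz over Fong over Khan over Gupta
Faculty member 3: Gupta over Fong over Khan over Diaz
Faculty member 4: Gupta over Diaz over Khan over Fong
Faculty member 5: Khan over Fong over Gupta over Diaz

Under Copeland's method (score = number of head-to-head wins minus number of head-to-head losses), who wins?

Pairwise results:
  Diaz vs Fong: Fong wins 3–2.
  Diaz vs Khan: Khan wins 3–2.
  Diaz vs Gupta: Gupta wins 4–1.
  Fong vs Khan: Khan wins 3–2.
  Fong vs Gupta: Gupta wins 3–2.
  Khan vs Gupta: Gupta wins 3–2.
Copeland scores (wins − losses):
  Diaz: 0 − 3 = -3
  Fong: 1 − 2 = -1
  Khan: 2 − 1 = 1
  Gupta: 3 − 0 = 3
Gupta has the best Copeland score.

Gupta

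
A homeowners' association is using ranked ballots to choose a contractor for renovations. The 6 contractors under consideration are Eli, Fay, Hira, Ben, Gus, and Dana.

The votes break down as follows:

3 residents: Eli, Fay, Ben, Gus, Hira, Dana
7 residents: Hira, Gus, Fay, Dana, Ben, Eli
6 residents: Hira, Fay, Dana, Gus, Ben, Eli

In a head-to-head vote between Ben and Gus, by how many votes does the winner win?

Ballots ranking Ben above Gus: 3.
Ballots ranking Gus above Ben: 7+6 = 13.
Gus wins 13–3, a margin of 10.

10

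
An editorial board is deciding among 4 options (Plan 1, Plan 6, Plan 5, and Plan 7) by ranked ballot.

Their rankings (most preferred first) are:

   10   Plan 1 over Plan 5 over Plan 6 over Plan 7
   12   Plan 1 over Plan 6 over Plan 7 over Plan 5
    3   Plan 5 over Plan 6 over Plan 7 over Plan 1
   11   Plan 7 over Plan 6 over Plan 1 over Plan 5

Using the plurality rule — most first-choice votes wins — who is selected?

Plan 1

First-place vote totals:
  Plan 1: 22
  Plan 6: 0
  Plan 5: 3
  Plan 7: 11
Plan 1 has the most first-place votes.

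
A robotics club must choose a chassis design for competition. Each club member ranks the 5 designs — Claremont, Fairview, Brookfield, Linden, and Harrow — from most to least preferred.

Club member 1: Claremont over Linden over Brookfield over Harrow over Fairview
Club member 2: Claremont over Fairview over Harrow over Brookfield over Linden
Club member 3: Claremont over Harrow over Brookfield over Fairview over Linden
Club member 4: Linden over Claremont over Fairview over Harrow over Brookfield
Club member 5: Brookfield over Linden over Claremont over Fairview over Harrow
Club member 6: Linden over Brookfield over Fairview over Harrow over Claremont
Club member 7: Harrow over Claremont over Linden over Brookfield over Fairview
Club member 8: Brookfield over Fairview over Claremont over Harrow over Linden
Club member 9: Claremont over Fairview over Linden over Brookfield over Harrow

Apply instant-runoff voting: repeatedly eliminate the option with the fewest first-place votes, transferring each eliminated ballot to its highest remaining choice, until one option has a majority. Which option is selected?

Claremont

Round 1: Claremont 4, Brookfield 2, Linden 2, Harrow 1, Fairview 0. Fairview has the fewest and is eliminated.
Round 2: Claremont 4, Brookfield 2, Linden 2, Harrow 1. Harrow has the fewest and is eliminated.
Round 3: Claremont 5, Brookfield 2, Linden 2. Claremont has a majority.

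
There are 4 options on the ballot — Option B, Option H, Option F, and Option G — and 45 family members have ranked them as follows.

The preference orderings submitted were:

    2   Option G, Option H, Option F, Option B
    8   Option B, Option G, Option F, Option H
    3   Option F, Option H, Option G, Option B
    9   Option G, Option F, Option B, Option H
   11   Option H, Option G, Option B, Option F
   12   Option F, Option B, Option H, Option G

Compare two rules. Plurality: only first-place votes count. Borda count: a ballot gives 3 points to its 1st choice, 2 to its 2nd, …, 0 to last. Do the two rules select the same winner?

Plurality first-place counts: Option B 8, Option H 11, Option F 15, Option G 11 → Option F.
Borda totals: Option B 68, Option H 55, Option F 73, Option G 74 → Option G.
The two rules disagree: plurality picks Option F, Borda picks Option G.

No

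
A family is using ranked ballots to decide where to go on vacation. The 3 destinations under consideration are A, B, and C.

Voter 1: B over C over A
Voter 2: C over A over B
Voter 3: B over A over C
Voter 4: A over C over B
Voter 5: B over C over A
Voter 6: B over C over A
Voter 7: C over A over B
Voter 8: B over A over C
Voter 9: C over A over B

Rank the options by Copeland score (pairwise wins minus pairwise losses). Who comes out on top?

Pairwise results:
  A vs B: B wins 5–4.
  A vs C: C wins 6–3.
  B vs C: B wins 5–4.
Copeland scores (wins − losses):
  A: 0 − 2 = -2
  B: 2 − 0 = 2
  C: 1 − 1 = 0
B has the best Copeland score.

B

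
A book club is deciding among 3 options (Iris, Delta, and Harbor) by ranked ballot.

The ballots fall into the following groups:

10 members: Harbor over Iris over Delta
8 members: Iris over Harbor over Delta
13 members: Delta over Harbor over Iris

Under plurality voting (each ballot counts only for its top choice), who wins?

Delta

First-place vote totals:
  Iris: 8
  Delta: 13
  Harbor: 10
Delta has the most first-place votes.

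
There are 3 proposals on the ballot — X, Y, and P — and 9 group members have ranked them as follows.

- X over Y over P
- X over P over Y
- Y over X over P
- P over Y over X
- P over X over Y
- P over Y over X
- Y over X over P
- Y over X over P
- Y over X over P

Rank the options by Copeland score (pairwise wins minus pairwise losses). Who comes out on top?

Y

Pairwise results:
  X vs Y: Y wins 6–3.
  X vs P: X wins 6–3.
  Y vs P: Y wins 5–4.
Copeland scores (wins − losses):
  X: 1 − 1 = 0
  Y: 2 − 0 = 2
  P: 0 − 2 = -2
Y has the best Copeland score.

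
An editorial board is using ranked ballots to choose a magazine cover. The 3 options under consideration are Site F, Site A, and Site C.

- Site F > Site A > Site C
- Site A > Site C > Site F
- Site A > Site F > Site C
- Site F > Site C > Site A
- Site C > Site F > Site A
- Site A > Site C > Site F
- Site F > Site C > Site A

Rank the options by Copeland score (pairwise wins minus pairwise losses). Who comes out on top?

Pairwise results:
  Site F vs Site A: Site F wins 4–3.
  Site F vs Site C: Site F wins 4–3.
  Site A vs Site C: Site A wins 4–3.
Copeland scores (wins − losses):
  Site F: 2 − 0 = 2
  Site A: 1 − 1 = 0
  Site C: 0 − 2 = -2
Site F has the best Copeland score.

Site F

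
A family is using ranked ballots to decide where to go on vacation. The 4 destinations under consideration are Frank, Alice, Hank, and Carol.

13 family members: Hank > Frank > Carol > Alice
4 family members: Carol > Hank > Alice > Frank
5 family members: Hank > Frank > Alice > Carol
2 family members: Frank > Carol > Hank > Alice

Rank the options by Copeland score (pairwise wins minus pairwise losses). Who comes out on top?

Hank

Pairwise results:
  Frank vs Alice: Frank wins 20–4.
  Frank vs Hank: Hank wins 22–2.
  Frank vs Carol: Frank wins 20–4.
  Alice vs Hank: Hank wins 24–0.
  Alice vs Carol: Carol wins 19–5.
  Hank vs Carol: Hank wins 18–6.
Copeland scores (wins − losses):
  Frank: 2 − 1 = 1
  Alice: 0 − 3 = -3
  Hank: 3 − 0 = 3
  Carol: 1 − 2 = -1
Hank has the best Copeland score.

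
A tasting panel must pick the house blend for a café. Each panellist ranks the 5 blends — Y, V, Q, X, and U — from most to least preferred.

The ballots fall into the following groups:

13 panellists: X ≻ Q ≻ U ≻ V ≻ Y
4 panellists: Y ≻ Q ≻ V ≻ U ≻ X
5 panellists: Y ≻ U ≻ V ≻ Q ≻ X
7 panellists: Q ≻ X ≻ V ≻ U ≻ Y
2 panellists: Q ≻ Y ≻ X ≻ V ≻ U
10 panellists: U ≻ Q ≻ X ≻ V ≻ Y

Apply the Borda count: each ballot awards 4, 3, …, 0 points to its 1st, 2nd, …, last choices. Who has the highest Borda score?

Borda scores:
  Y: 13·0 + 4·4 + 5·4 + 7·0 + 2·3 + 10·0 = 42
  V: 13·1 + 4·2 + 5·2 + 7·2 + 2·1 + 10·1 = 57
  Q: 13·3 + 4·3 + 5·1 + 7·4 + 2·4 + 10·3 = 122
  X: 13·4 + 4·0 + 5·0 + 7·3 + 2·2 + 10·2 = 97
  U: 13·2 + 4·1 + 5·3 + 7·1 + 2·0 + 10·4 = 92
Q has the highest total.

Q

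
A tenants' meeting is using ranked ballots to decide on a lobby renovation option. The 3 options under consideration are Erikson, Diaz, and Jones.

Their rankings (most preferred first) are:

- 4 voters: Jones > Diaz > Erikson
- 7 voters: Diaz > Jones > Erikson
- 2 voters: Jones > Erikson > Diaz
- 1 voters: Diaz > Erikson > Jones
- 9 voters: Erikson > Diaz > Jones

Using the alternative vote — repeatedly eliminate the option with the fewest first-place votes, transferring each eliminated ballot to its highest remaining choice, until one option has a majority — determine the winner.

Diaz

Round 1: Erikson 9, Diaz 8, Jones 6. Jones has the fewest and is eliminated.
Round 2: Diaz 12, Erikson 11. Diaz has a majority.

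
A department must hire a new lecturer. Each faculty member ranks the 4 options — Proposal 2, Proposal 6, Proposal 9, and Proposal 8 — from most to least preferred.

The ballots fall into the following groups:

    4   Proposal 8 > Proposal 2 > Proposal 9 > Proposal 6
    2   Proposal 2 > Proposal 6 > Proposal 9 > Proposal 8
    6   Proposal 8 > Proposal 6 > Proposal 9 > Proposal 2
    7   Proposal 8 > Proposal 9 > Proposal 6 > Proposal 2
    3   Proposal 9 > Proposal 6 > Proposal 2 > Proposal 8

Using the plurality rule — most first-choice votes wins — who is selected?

Proposal 8

First-place vote totals:
  Proposal 2: 2
  Proposal 6: 0
  Proposal 9: 3
  Proposal 8: 17
Proposal 8 has the most first-place votes.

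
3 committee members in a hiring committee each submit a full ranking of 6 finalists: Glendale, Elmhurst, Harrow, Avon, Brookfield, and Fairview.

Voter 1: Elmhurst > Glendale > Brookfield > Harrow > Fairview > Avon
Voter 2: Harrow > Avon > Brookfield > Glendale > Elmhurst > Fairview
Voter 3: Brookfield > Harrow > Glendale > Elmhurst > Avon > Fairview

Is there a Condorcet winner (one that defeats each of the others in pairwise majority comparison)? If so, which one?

Head-to-head results (3 voters total):
Glendale vs Elmhurst: Glendale wins 2–1.
Glendale vs Harrow: Harrow wins 2–1.
Glendale vs Avon: Glendale wins 2–1.
Glendale vs Brookfield: Brookfield wins 2–1.
Glendale vs Fairview: Glendale wins 3–0.
Elmhurst vs Harrow: Harrow wins 2–1.
Elmhurst vs Avon: Elmhurst wins 2–1.
Elmhurst vs Brookfield: Brookfield wins 2–1.
Elmhurst vs Fairview: Elmhurst wins 3–0.
Harrow vs Avon: Harrow wins 3–0.
Harrow vs Brookfield: Brookfield wins 2–1.
Harrow vs Fairview: Harrow wins 3–0.
Avon vs Brookfield: Brookfield wins 2–1.
Avon vs Fairview: Avon wins 2–1.
Brookfield vs Fairview: Brookfield wins 3–0.
Brookfield beats each rival — Glendale (2–1), Elmhurst (2–1), Harrow (2–1), Avon (2–1), Fairview (3–0) — so Brookfield is the Condorcet winner.

Brookfield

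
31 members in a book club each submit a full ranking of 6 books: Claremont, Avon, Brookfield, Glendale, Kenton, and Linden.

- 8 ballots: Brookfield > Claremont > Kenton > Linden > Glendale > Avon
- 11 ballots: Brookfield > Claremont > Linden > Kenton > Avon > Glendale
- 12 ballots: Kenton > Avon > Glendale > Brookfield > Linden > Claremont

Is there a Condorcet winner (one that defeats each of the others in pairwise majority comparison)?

Head-to-head results (31 voters total):
Claremont vs Avon: Claremont wins 19–12.
Claremont vs Brookfield: Brookfield wins 31–0.
Claremont vs Glendale: Claremont wins 19–12.
Claremont vs Kenton: Claremont wins 19–12.
Claremont vs Linden: Claremont wins 19–12.
Avon vs Brookfield: Brookfield wins 19–12.
Avon vs Glendale: Avon wins 23–8.
Avon vs Kenton: Kenton wins 31–0.
Avon vs Linden: Linden wins 19–12.
Brookfield vs Glendale: Brookfield wins 19–12.
Brookfield vs Kenton: Brookfield wins 19–12.
Brookfield vs Linden: Brookfield wins 31–0.
Glendale vs Kenton: Kenton wins 31–0.
Glendale vs Linden: Linden wins 19–12.
Kenton vs Linden: Kenton wins 20–11.
Brookfield beats each rival — Claremont (31–0), Avon (19–12), Glendale (19–12), Kenton (19–12), Linden (31–0) — so Brookfield is the Condorcet winner.

Yes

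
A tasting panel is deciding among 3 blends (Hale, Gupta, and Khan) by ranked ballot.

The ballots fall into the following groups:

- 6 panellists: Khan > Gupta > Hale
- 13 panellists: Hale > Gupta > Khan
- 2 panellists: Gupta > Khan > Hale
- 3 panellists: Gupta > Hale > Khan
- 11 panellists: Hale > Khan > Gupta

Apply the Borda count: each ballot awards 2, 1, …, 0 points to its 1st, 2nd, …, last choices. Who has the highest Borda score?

Hale

Borda scores:
  Hale: 6·0 + 13·2 + 2·0 + 3·1 + 11·2 = 51
  Gupta: 6·1 + 13·1 + 2·2 + 3·2 + 11·0 = 29
  Khan: 6·2 + 13·0 + 2·1 + 3·0 + 11·1 = 25
Hale has the highest total.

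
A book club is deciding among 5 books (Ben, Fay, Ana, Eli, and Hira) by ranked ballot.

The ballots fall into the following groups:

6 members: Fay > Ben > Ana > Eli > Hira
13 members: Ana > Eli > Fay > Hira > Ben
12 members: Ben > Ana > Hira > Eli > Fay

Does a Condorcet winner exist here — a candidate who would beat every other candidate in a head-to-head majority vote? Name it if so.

Head-to-head results (31 voters total):
Ben vs Fay: Fay wins 19–12.
Ben vs Ana: Ben wins 18–13.
Ben vs Eli: Ben wins 18–13.
Ben vs Hira: Ben wins 18–13.
Fay vs Ana: Ana wins 25–6.
Fay vs Eli: Eli wins 25–6.
Fay vs Hira: Fay wins 19–12.
Ana vs Eli: Ana wins 31–0.
Ana vs Hira: Ana wins 31–0.
Eli vs Hira: Eli wins 19–12.
No candidate beats all others: Ben beats Ana beats Fay beats Ben, a majority cycle.

There is no Condorcet winner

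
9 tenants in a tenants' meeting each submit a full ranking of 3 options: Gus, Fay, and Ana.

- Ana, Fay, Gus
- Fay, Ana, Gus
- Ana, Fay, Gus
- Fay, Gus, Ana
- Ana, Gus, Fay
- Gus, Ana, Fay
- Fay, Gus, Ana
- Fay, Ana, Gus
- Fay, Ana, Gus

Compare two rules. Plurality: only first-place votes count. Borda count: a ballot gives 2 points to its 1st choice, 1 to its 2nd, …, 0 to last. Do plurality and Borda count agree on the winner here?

Plurality first-place counts: Gus 1, Fay 5, Ana 3 → Fay.
Borda totals: Gus 5, Fay 12, Ana 10 → Fay.
The two rules agree on Fay.

Yes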